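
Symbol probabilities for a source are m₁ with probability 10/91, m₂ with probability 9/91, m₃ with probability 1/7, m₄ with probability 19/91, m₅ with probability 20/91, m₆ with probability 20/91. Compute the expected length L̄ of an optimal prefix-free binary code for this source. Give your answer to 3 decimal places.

2.560 bits/symbol

Repeatedly combine the two least-probable nodes; the expected code length is the sum of the merged weights.
merge 9/91 + 10/91 → 19/91
merge 1/7 + 19/91 → 32/91
merge 19/91 + 20/91 → 3/7
merge 20/91 + 32/91 → 4/7
merge 3/7 + 4/7 → 1
L = 19/91 + 32/91 + 3/7 + 4/7 + 1 = 233/91 ≈ 2.560 bits/symbol.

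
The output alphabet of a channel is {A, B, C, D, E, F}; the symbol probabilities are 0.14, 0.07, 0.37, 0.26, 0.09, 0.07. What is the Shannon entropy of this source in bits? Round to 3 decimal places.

2.283 bits

H = −Σ pᵢ log₂ pᵢ.
−0.14·log₂(0.14) = 0.3971
−0.07·log₂(0.07) = 0.2686
−0.37·log₂(0.37) = 0.5307
−0.26·log₂(0.26) = 0.5053
−0.09·log₂(0.09) = 0.3127
−0.07·log₂(0.07) = 0.2686
Sum ≈ 2.2829 → 2.283 bits.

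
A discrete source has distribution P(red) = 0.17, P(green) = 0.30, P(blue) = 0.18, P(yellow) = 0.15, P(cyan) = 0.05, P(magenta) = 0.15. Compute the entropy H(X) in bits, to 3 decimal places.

2.438 bits

H = −Σ pᵢ log₂ pᵢ.
−0.17·log₂(0.17) = 0.4346
−0.30·log₂(0.30) = 0.5211
−0.18·log₂(0.18) = 0.4453
−0.15·log₂(0.15) = 0.4105
−0.05·log₂(0.05) = 0.2161
−0.15·log₂(0.15) = 0.4105
Sum ≈ 2.4382 → 2.438 bits.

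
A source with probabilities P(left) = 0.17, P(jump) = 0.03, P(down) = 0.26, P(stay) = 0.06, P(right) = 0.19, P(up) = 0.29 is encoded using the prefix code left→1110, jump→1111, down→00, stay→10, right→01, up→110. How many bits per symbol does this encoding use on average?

L̄ = Σ pᵢ·ℓᵢ = 0.17·4 + 0.03·4 + 0.26·2 + 0.06·2 + 0.19·2 + 0.29·3 = 2.69 bits/symbol.

2.69 bits/symbol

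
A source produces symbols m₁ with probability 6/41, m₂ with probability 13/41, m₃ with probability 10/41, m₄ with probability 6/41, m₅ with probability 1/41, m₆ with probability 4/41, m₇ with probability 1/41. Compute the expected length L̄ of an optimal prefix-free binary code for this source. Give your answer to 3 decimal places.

2.488 bits/symbol

Repeatedly combine the two least-probable nodes; the expected code length is the sum of the merged weights.
merge 1/41 + 1/41 → 2/41
merge 2/41 + 4/41 → 6/41
merge 6/41 + 6/41 → 12/41
merge 6/41 + 10/41 → 16/41
merge 12/41 + 13/41 → 25/41
merge 16/41 + 25/41 → 1
L = 2/41 + 6/41 + 12/41 + 16/41 + 25/41 + 1 = 102/41 ≈ 2.488 bits/symbol.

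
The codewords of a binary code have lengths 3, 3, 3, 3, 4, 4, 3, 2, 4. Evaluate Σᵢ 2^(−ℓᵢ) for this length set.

With common denominator 2^4 = 16: Σ 2^(−ℓᵢ) = 2/16 + 2/16 + 2/16 + 2/16 + 1/16 + 1/16 + 2/16 + 4/16 + 1/16 = 17/16 = 1.0625.

1.0625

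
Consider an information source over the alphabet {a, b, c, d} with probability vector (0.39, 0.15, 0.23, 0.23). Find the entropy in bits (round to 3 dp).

H = −Σ pᵢ log₂ pᵢ.
−0.39·log₂(0.39) = 0.5298
−0.15·log₂(0.15) = 0.4105
−0.23·log₂(0.23) = 0.4877
−0.23·log₂(0.23) = 0.4877
Sum ≈ 1.9157 → 1.916 bits.

1.916 bits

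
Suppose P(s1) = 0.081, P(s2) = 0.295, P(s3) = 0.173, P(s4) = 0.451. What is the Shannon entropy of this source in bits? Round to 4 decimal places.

H = −Σ pᵢ log₂ pᵢ.
−0.081·log₂(0.081) = 0.2937
−0.295·log₂(0.295) = 0.5196
−0.173·log₂(0.173) = 0.4379
−0.451·log₂(0.451) = 0.5181
Sum ≈ 1.7693 → 1.7693 bits.

1.7693 bits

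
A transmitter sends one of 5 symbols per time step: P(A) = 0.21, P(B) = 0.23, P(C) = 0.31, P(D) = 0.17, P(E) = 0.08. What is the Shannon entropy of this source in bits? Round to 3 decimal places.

2.210 bits

H = −Σ pᵢ log₂ pᵢ.
−0.21·log₂(0.21) = 0.4728
−0.23·log₂(0.23) = 0.4877
−0.31·log₂(0.31) = 0.5238
−0.17·log₂(0.17) = 0.4346
−0.08·log₂(0.08) = 0.2915
Sum ≈ 2.2104 → 2.210 bits.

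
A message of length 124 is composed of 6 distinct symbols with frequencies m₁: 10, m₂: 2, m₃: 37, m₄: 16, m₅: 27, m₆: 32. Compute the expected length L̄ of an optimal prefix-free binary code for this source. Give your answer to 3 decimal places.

Probabilities are the counts divided by 124.
Repeatedly combine the two least-probable nodes; the expected code length is the sum of the merged weights.
merge 1/62 + 5/62 → 3/31
merge 3/31 + 4/31 → 7/31
merge 27/124 + 7/31 → 55/124
merge 8/31 + 37/124 → 69/124
merge 55/124 + 69/124 → 1
L = 3/31 + 7/31 + 55/124 + 69/124 + 1 = 72/31 ≈ 2.323 bits/symbol.

2.323 bits/symbol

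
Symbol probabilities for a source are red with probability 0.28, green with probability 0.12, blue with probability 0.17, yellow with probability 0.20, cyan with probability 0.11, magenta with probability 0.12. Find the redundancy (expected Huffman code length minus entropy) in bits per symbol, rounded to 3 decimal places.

0.022 bits

Entropy H = −Σ p log₂ p ≈ 2.4976 bits.
Huffman merges: 11/100+3/25→23/100; 3/25+17/100→29/100; 1/5+23/100→43/100; 7/25+29/100→57/100; 43/100+57/100→1. L = 63/25 ≈ 2.5200.
L − H = 2.5200 − 2.4976 = 0.022 bits.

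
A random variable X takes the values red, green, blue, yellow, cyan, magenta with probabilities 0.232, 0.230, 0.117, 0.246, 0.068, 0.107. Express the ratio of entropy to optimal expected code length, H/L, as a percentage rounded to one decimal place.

Entropy H = −Σ p log₂ p ≈ 2.4453 bits.
Huffman merges: 17/250+107/1000→7/40; 117/1000+7/40→73/250; 23/100+29/125→231/500; 123/500+73/250→269/500; 231/500+269/500→1. L = 2467/1000 ≈ 2.4670.
Efficiency = H/L = 2.4453/2.4670 = 99.1%.

99.1%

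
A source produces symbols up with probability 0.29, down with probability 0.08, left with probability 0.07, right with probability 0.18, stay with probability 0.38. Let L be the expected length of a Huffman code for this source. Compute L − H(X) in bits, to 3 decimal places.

Entropy H = −Σ p log₂ p ≈ 2.0537 bits.
Huffman merges: 7/100+2/25→3/20; 3/20+9/50→33/100; 29/100+33/100→31/50; 19/50+31/50→1. L = 21/10 ≈ 2.1000.
L − H = 2.1000 − 2.0537 = 0.046 bits.

0.046 bits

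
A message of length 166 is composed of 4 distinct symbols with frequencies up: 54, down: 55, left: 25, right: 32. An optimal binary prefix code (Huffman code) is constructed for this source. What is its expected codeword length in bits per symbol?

Probabilities are the counts divided by 166.
Repeatedly combine the two least-probable nodes; the expected code length is the sum of the merged weights.
merge 25/166 + 16/83 → 57/166
merge 27/83 + 55/166 → 109/166
merge 57/166 + 109/166 → 1
L = 57/166 + 109/166 + 1 = 2 bits/symbol.

2 bits/symbol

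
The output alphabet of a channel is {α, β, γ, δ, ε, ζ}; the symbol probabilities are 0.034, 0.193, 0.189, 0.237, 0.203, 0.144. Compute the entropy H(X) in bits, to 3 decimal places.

H = −Σ pᵢ log₂ pᵢ.
−0.034·log₂(0.034) = 0.1659
−0.193·log₂(0.193) = 0.4581
−0.189·log₂(0.189) = 0.4543
−0.237·log₂(0.237) = 0.4923
−0.203·log₂(0.203) = 0.4670
−0.144·log₂(0.144) = 0.4026
Sum ≈ 2.4400 → 2.440 bits.

2.440 bits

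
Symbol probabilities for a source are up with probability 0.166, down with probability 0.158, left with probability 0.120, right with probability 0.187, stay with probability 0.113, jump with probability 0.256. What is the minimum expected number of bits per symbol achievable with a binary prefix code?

2.557 bits/symbol

Repeatedly combine the two least-probable nodes; the expected code length is the sum of the merged weights.
merge 113/1000 + 3/25 → 233/1000
merge 79/500 + 83/500 → 81/250
merge 187/1000 + 233/1000 → 21/50
merge 32/125 + 81/250 → 29/50
merge 21/50 + 29/50 → 1
L = 233/1000 + 81/250 + 21/50 + 29/50 + 1 = 2557/1000 = 2.557 bits/symbol.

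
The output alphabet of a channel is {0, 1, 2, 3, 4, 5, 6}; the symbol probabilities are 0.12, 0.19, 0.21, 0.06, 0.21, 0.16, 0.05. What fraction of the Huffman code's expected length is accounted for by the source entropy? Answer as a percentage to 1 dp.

98.5%

Entropy H = −Σ p log₂ p ≈ 2.6506 bits.
Huffman merges: 1/20+3/50→11/100; 11/100+3/25→23/100; 4/25+19/100→7/20; 21/100+21/100→21/50; 23/100+7/20→29/50; 21/50+29/50→1. L = 269/100 ≈ 2.6900.
Efficiency = H/L = 2.6506/2.6900 = 98.5%.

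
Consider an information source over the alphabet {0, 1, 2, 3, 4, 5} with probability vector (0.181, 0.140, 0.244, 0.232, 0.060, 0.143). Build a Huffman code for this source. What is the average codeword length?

2.524 bits/symbol

Repeatedly combine the two least-probable nodes; the expected code length is the sum of the merged weights.
merge 3/50 + 7/50 → 1/5
merge 143/1000 + 181/1000 → 81/250
merge 1/5 + 29/125 → 54/125
merge 61/250 + 81/250 → 71/125
merge 54/125 + 71/125 → 1
L = 1/5 + 81/250 + 54/125 + 71/125 + 1 = 631/250 = 2.524 bits/symbol.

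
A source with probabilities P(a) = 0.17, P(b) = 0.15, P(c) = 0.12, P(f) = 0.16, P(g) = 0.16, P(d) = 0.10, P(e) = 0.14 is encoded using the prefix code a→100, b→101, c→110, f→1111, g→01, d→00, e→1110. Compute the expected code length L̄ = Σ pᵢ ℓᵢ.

L̄ = Σ pᵢ·ℓᵢ = 0.17·3 + 0.15·3 + 0.12·3 + 0.16·4 + 0.16·2 + 0.10·2 + 0.14·4 = 3.04 bits/symbol.

3.04 bits/symbol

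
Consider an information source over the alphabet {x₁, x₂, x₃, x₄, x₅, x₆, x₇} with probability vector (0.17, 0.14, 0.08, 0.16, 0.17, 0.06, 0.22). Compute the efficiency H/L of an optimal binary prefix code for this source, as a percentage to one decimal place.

Entropy H = −Σ p log₂ p ≈ 2.7049 bits.
Huffman merges: 3/50+2/25→7/50; 7/50+7/50→7/25; 4/25+17/100→33/100; 17/100+11/50→39/100; 7/25+33/100→61/100; 39/100+61/100→1. L = 11/4 ≈ 2.7500.
Efficiency = H/L = 2.7049/2.7500 = 98.4%.

98.4%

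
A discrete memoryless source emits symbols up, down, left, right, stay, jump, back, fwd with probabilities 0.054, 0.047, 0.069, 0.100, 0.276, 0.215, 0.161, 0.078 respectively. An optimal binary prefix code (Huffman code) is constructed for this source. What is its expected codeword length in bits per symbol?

2.757 bits/symbol

Repeatedly combine the two least-probable nodes; the expected code length is the sum of the merged weights.
merge 47/1000 + 27/500 → 101/1000
merge 69/1000 + 39/500 → 147/1000
merge 1/10 + 101/1000 → 201/1000
merge 147/1000 + 161/1000 → 77/250
merge 201/1000 + 43/200 → 52/125
merge 69/250 + 77/250 → 73/125
merge 52/125 + 73/125 → 1
L = 101/1000 + 147/1000 + 201/1000 + 77/250 + 52/125 + 73/125 + 1 = 2757/1000 = 2.757 bits/symbol.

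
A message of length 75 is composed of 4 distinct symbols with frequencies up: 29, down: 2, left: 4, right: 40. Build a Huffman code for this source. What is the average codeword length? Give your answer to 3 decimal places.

1.547 bits/symbol

Probabilities are the counts divided by 75.
Repeatedly combine the two least-probable nodes; the expected code length is the sum of the merged weights.
merge 2/75 + 4/75 → 2/25
merge 2/25 + 29/75 → 7/15
merge 7/15 + 8/15 → 1
L = 2/25 + 7/15 + 1 = 116/75 ≈ 1.547 bits/symbol.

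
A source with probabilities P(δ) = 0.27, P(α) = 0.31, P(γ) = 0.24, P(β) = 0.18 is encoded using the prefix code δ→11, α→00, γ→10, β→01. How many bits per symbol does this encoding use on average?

2 bits/symbol

L̄ = Σ pᵢ·ℓᵢ = 0.27·2 + 0.31·2 + 0.24·2 + 0.18·2 = 2 bits/symbol.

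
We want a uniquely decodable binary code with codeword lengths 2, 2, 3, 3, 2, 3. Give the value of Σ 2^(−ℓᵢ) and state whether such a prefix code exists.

1.125; no

With common denominator 2^3 = 8: Σ 2^(−ℓᵢ) = 2/8 + 2/8 + 1/8 + 1/8 + 2/8 + 1/8 = 9/8 = 1.125.
Kraft's inequality requires Σ ≤ 1; here Σ = 1.125 > 1, so no such prefix code exists.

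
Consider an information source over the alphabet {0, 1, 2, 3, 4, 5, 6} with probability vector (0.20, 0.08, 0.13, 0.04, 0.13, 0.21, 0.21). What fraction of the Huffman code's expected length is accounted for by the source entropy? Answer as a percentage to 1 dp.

98.2%

Entropy H = −Σ p log₂ p ≈ 2.6526 bits.
Huffman merges: 1/25+2/25→3/25; 3/25+13/100→1/4; 13/100+1/5→33/100; 21/100+21/100→21/50; 1/4+33/100→29/50; 21/50+29/50→1. L = 27/10 ≈ 2.7000.
Efficiency = H/L = 2.6526/2.7000 = 98.2%.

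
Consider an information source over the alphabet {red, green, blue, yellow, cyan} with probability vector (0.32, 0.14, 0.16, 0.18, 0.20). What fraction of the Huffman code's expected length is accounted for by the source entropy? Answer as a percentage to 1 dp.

98.1%

Entropy H = −Σ p log₂ p ≈ 2.2559 bits.
Huffman merges: 7/50+4/25→3/10; 9/50+1/5→19/50; 3/10+8/25→31/50; 19/50+31/50→1. L = 23/10 ≈ 2.3000.
Efficiency = H/L = 2.2559/2.3000 = 98.1%.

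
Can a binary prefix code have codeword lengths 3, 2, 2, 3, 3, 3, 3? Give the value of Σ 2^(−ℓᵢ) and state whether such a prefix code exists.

With common denominator 2^3 = 8: Σ 2^(−ℓᵢ) = 1/8 + 2/8 + 2/8 + 1/8 + 1/8 + 1/8 + 1/8 = 9/8 = 1.125.
Kraft's inequality requires Σ ≤ 1; here Σ = 1.125 > 1, so no such prefix code exists.

1.125; no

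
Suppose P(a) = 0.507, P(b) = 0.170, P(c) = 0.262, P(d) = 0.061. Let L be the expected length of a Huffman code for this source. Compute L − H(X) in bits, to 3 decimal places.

0.040 bits

Entropy H = −Σ p log₂ p ≈ 1.6838 bits.
Huffman merges: 61/1000+17/100→231/1000; 231/1000+131/500→493/1000; 493/1000+507/1000→1. L = 431/250 ≈ 1.7240.
L − H = 1.7240 − 1.6838 = 0.040 bits.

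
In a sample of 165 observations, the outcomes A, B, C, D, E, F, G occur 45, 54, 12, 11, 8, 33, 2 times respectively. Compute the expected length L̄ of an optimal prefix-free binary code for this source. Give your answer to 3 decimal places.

2.388 bits/symbol

Probabilities are the counts divided by 165.
Repeatedly combine the two least-probable nodes; the expected code length is the sum of the merged weights.
merge 2/165 + 8/165 → 2/33
merge 2/33 + 1/15 → 7/55
merge 4/55 + 7/55 → 1/5
merge 1/5 + 1/5 → 2/5
merge 3/11 + 18/55 → 3/5
merge 2/5 + 3/5 → 1
L = 2/33 + 7/55 + 1/5 + 2/5 + 3/5 + 1 = 394/165 ≈ 2.388 bits/symbol.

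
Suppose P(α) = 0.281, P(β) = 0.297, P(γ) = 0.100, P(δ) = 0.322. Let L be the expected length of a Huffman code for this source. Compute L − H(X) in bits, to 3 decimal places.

Entropy H = −Σ p log₂ p ≈ 1.8934 bits.
Huffman merges: 1/10+281/1000→381/1000; 297/1000+161/500→619/1000; 381/1000+619/1000→1. L = 2 ≈ 2.0000.
L − H = 2.0000 − 1.8934 = 0.107 bits.

0.107 bits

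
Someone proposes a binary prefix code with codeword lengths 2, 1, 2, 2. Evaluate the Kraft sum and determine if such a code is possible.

With common denominator 2^2 = 4: Σ 2^(−ℓᵢ) = 1/4 + 2/4 + 1/4 + 1/4 = 5/4 = 1.25.
Kraft's inequality requires Σ ≤ 1; here Σ = 1.25 > 1, so no such prefix code exists.

1.25; no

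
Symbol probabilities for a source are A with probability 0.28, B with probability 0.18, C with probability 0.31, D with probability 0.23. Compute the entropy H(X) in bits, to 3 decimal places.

1.971 bits

H = −Σ pᵢ log₂ pᵢ.
−0.28·log₂(0.28) = 0.5142
−0.18·log₂(0.18) = 0.4453
−0.31·log₂(0.31) = 0.5238
−0.23·log₂(0.23) = 0.4877
Sum ≈ 1.9710 → 1.971 bits.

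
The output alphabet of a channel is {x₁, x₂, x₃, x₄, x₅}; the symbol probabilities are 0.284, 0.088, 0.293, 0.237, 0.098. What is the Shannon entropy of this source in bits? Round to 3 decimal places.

2.164 bits

H = −Σ pᵢ log₂ pᵢ.
−0.284·log₂(0.284) = 0.5158
−0.088·log₂(0.088) = 0.3086
−0.293·log₂(0.293) = 0.5189
−0.237·log₂(0.237) = 0.4923
−0.098·log₂(0.098) = 0.3284
Sum ≈ 2.1639 → 2.164 bits.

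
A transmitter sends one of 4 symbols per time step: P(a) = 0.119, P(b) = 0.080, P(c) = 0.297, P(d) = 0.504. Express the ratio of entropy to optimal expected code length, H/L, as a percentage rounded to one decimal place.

98.8%

Entropy H = −Σ p log₂ p ≈ 1.6753 bits.
Huffman merges: 2/25+119/1000→199/1000; 199/1000+297/1000→62/125; 62/125+63/125→1. L = 339/200 ≈ 1.6950.
Efficiency = H/L = 1.6753/1.6950 = 98.8%.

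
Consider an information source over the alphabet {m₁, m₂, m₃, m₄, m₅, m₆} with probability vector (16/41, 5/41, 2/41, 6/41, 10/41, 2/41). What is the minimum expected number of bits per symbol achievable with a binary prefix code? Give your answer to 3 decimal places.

2.293 bits/symbol

Repeatedly combine the two least-probable nodes; the expected code length is the sum of the merged weights.
merge 2/41 + 2/41 → 4/41
merge 4/41 + 5/41 → 9/41
merge 6/41 + 9/41 → 15/41
merge 10/41 + 15/41 → 25/41
merge 16/41 + 25/41 → 1
L = 4/41 + 9/41 + 15/41 + 25/41 + 1 = 94/41 ≈ 2.293 bits/symbol.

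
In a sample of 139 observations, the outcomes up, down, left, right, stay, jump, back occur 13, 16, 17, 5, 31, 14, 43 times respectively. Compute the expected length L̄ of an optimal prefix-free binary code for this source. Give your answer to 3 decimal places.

Probabilities are the counts divided by 139.
Repeatedly combine the two least-probable nodes; the expected code length is the sum of the merged weights.
merge 5/139 + 13/139 → 18/139
merge 14/139 + 16/139 → 30/139
merge 17/139 + 18/139 → 35/139
merge 30/139 + 31/139 → 61/139
merge 35/139 + 43/139 → 78/139
merge 61/139 + 78/139 → 1
L = 18/139 + 30/139 + 35/139 + 61/139 + 78/139 + 1 = 361/139 ≈ 2.597 bits/symbol.

2.597 bits/symbol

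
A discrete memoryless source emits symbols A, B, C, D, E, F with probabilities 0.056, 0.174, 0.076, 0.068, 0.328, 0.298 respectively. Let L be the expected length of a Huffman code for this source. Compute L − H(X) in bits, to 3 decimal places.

Entropy H = −Σ p log₂ p ≈ 2.2661 bits.
Huffman merges: 7/125+17/250→31/250; 19/250+31/250→1/5; 87/500+1/5→187/500; 149/500+41/125→313/500; 187/500+313/500→1. L = 581/250 ≈ 2.3240.
L − H = 2.3240 − 2.2661 = 0.058 bits.

0.058 bits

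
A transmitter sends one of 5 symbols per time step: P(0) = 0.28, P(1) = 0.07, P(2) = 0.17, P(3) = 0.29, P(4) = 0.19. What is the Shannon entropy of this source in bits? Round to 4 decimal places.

H = −Σ pᵢ log₂ pᵢ.
−0.28·log₂(0.28) = 0.5142
−0.07·log₂(0.07) = 0.2686
−0.17·log₂(0.17) = 0.4346
−0.29·log₂(0.29) = 0.5179
−0.19·log₂(0.19) = 0.4552
Sum ≈ 2.1905 → 2.1905 bits.

2.1905 bits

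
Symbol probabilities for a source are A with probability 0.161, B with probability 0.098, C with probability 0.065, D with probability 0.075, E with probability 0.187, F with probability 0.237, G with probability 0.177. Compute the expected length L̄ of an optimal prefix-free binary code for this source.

Repeatedly combine the two least-probable nodes; the expected code length is the sum of the merged weights.
merge 13/200 + 3/40 → 7/50
merge 49/500 + 7/50 → 119/500
merge 161/1000 + 177/1000 → 169/500
merge 187/1000 + 237/1000 → 53/125
merge 119/500 + 169/500 → 72/125
merge 53/125 + 72/125 → 1
L = 7/50 + 119/500 + 169/500 + 53/125 + 72/125 + 1 = 679/250 = 2.716 bits/symbol.

2.716 bits/symbol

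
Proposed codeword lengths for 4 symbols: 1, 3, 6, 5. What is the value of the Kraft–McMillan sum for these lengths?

With common denominator 2^6 = 64: Σ 2^(−ℓᵢ) = 32/64 + 8/64 + 1/64 + 2/64 = 43/64 = 0.671875.

0.671875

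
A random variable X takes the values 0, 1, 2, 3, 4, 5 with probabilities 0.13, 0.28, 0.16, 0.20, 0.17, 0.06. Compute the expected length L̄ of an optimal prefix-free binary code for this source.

2.52 bits/symbol

Repeatedly combine the two least-probable nodes; the expected code length is the sum of the merged weights.
merge 3/50 + 13/100 → 19/100
merge 4/25 + 17/100 → 33/100
merge 19/100 + 1/5 → 39/100
merge 7/25 + 33/100 → 61/100
merge 39/100 + 61/100 → 1
L = 19/100 + 33/100 + 39/100 + 61/100 + 1 = 63/25 = 2.52 bits/symbol.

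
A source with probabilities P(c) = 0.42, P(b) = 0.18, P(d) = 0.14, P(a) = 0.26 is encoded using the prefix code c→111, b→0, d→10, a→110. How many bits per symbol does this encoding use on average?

L̄ = Σ pᵢ·ℓᵢ = 0.42·3 + 0.18·1 + 0.14·2 + 0.26·3 = 2.5 bits/symbol.

2.5 bits/symbol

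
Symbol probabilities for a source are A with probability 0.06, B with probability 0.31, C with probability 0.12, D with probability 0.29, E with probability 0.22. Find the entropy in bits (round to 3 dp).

2.133 bits

H = −Σ pᵢ log₂ pᵢ.
−0.06·log₂(0.06) = 0.2435
−0.31·log₂(0.31) = 0.5238
−0.12·log₂(0.12) = 0.3671
−0.29·log₂(0.29) = 0.5179
−0.22·log₂(0.22) = 0.4806
Sum ≈ 2.1329 → 2.133 bits.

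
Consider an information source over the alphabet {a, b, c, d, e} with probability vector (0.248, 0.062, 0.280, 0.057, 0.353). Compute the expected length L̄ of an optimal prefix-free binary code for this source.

Repeatedly combine the two least-probable nodes; the expected code length is the sum of the merged weights.
merge 57/1000 + 31/500 → 119/1000
merge 119/1000 + 31/125 → 367/1000
merge 7/25 + 353/1000 → 633/1000
merge 367/1000 + 633/1000 → 1
L = 119/1000 + 367/1000 + 633/1000 + 1 = 2119/1000 = 2.119 bits/symbol.

2.119 bits/symbol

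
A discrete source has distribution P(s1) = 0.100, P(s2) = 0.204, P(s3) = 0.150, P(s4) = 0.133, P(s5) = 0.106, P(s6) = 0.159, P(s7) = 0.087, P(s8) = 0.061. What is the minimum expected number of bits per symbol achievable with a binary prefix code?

Repeatedly combine the two least-probable nodes; the expected code length is the sum of the merged weights.
merge 61/1000 + 87/1000 → 37/250
merge 1/10 + 53/500 → 103/500
merge 133/1000 + 37/250 → 281/1000
merge 3/20 + 159/1000 → 309/1000
merge 51/250 + 103/500 → 41/100
merge 281/1000 + 309/1000 → 59/100
merge 41/100 + 59/100 → 1
L = 37/250 + 103/500 + 281/1000 + 309/1000 + 41/100 + 59/100 + 1 = 368/125 = 2.944 bits/symbol.

2.944 bits/symbol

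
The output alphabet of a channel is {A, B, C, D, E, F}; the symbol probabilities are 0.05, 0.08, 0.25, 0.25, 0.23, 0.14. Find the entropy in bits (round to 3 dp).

2.392 bits

H = −Σ pᵢ log₂ pᵢ.
−0.05·log₂(0.05) = 0.2161
−0.08·log₂(0.08) = 0.2915
−0.25·log₂(0.25) = 0.5000
−0.25·log₂(0.25) = 0.5000
−0.23·log₂(0.23) = 0.4877
−0.14·log₂(0.14) = 0.3971
Sum ≈ 2.3924 → 2.392 bits.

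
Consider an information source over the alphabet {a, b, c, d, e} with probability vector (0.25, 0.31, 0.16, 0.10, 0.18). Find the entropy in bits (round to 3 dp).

H = −Σ pᵢ log₂ pᵢ.
−0.25·log₂(0.25) = 0.5000
−0.31·log₂(0.31) = 0.5238
−0.16·log₂(0.16) = 0.4230
−0.10·log₂(0.10) = 0.3322
−0.18·log₂(0.18) = 0.4453
Sum ≈ 2.2243 → 2.224 bits.

2.224 bits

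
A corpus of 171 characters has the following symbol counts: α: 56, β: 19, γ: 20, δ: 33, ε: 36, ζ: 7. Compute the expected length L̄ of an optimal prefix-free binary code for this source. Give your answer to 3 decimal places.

Probabilities are the counts divided by 171.
Repeatedly combine the two least-probable nodes; the expected code length is the sum of the merged weights.
merge 7/171 + 1/9 → 26/171
merge 20/171 + 26/171 → 46/171
merge 11/57 + 4/19 → 23/57
merge 46/171 + 56/171 → 34/57
merge 23/57 + 34/57 → 1
L = 26/171 + 46/171 + 23/57 + 34/57 + 1 = 46/19 ≈ 2.421 bits/symbol.

2.421 bits/symbol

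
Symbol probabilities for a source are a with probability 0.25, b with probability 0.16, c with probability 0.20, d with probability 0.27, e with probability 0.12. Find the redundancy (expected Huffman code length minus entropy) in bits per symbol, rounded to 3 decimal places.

0.016 bits

Entropy H = −Σ p log₂ p ≈ 2.2645 bits.
Huffman merges: 3/25+4/25→7/25; 1/5+1/4→9/20; 27/100+7/25→11/20; 9/20+11/20→1. L = 57/25 ≈ 2.2800.
L − H = 2.2800 − 2.2645 = 0.016 bits.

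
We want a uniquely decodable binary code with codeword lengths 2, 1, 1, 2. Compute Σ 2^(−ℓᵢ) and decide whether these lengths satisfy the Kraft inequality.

1.5; no

With common denominator 2^2 = 4: Σ 2^(−ℓᵢ) = 1/4 + 2/4 + 2/4 + 1/4 = 6/4 = 1.5.
Kraft's inequality requires Σ ≤ 1; here Σ = 1.5 > 1, so no such prefix code exists.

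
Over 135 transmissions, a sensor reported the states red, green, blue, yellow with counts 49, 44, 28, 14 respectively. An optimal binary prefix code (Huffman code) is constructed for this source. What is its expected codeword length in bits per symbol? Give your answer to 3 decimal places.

1.948 bits/symbol

Probabilities are the counts divided by 135.
Repeatedly combine the two least-probable nodes; the expected code length is the sum of the merged weights.
merge 14/135 + 28/135 → 14/45
merge 14/45 + 44/135 → 86/135
merge 49/135 + 86/135 → 1
L = 14/45 + 86/135 + 1 = 263/135 ≈ 1.948 bits/symbol.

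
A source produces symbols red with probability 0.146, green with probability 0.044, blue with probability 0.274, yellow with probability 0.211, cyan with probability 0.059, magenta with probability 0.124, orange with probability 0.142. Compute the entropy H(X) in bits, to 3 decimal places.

H = −Σ pᵢ log₂ pᵢ.
−0.146·log₂(0.146) = 0.4053
−0.044·log₂(0.044) = 0.1983
−0.274·log₂(0.274) = 0.5118
−0.211·log₂(0.211) = 0.4736
−0.059·log₂(0.059) = 0.2409
−0.124·log₂(0.124) = 0.3734
−0.142·log₂(0.142) = 0.3999
Sum ≈ 2.6032 → 2.603 bits.

2.603 bits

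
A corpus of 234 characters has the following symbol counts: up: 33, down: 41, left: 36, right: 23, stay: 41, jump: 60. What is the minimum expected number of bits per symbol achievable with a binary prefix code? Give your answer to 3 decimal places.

2.568 bits/symbol

Probabilities are the counts divided by 234.
Repeatedly combine the two least-probable nodes; the expected code length is the sum of the merged weights.
merge 23/234 + 11/78 → 28/117
merge 2/13 + 41/234 → 77/234
merge 41/234 + 28/117 → 97/234
merge 10/39 + 77/234 → 137/234
merge 97/234 + 137/234 → 1
L = 28/117 + 77/234 + 97/234 + 137/234 + 1 = 601/234 ≈ 2.568 bits/symbol.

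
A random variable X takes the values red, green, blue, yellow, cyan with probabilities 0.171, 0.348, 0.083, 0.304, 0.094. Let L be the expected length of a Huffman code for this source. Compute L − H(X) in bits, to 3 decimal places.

Entropy H = −Σ p log₂ p ≈ 2.1066 bits.
Huffman merges: 83/1000+47/500→177/1000; 171/1000+177/1000→87/250; 38/125+87/250→163/250; 87/250+163/250→1. L = 2177/1000 ≈ 2.1770.
L − H = 2.1770 − 2.1066 = 0.070 bits.

0.070 bits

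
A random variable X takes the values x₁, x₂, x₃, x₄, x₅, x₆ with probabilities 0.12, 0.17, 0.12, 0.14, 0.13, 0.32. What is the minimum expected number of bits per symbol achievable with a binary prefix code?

2.51 bits/symbol

Repeatedly combine the two least-probable nodes; the expected code length is the sum of the merged weights.
merge 3/25 + 3/25 → 6/25
merge 13/100 + 7/50 → 27/100
merge 17/100 + 6/25 → 41/100
merge 27/100 + 8/25 → 59/100
merge 41/100 + 59/100 → 1
L = 6/25 + 27/100 + 41/100 + 59/100 + 1 = 251/100 = 2.51 bits/symbol.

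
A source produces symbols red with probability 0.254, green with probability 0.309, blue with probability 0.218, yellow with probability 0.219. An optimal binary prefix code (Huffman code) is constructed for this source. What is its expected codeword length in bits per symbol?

2 bits/symbol

Repeatedly combine the two least-probable nodes; the expected code length is the sum of the merged weights.
merge 109/500 + 219/1000 → 437/1000
merge 127/500 + 309/1000 → 563/1000
merge 437/1000 + 563/1000 → 1
L = 437/1000 + 563/1000 + 1 = 2 bits/symbol.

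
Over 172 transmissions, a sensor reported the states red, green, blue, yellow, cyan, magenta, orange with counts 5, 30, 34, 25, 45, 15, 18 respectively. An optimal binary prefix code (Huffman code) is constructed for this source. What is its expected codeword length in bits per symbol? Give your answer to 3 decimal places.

2.657 bits/symbol

Probabilities are the counts divided by 172.
Repeatedly combine the two least-probable nodes; the expected code length is the sum of the merged weights.
merge 5/172 + 15/172 → 5/43
merge 9/86 + 5/43 → 19/86
merge 25/172 + 15/86 → 55/172
merge 17/86 + 19/86 → 18/43
merge 45/172 + 55/172 → 25/43
merge 18/43 + 25/43 → 1
L = 5/43 + 19/86 + 55/172 + 18/43 + 25/43 + 1 = 457/172 ≈ 2.657 bits/symbol.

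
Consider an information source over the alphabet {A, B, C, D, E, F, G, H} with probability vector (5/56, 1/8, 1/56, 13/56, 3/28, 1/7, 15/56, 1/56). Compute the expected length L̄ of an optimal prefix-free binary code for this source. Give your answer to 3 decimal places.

2.661 bits/symbol

Repeatedly combine the two least-probable nodes; the expected code length is the sum of the merged weights.
merge 1/56 + 1/56 → 1/28
merge 1/28 + 5/56 → 1/8
merge 3/28 + 1/8 → 13/56
merge 1/8 + 1/7 → 15/56
merge 13/56 + 13/56 → 13/28
merge 15/56 + 15/56 → 15/28
merge 13/28 + 15/28 → 1
L = 1/28 + 1/8 + 13/56 + 15/56 + 13/28 + 15/28 + 1 = 149/56 ≈ 2.661 bits/symbol.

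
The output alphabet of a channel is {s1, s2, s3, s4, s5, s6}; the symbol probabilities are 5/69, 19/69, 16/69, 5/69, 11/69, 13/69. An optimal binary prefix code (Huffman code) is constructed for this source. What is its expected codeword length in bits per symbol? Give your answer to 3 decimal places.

Repeatedly combine the two least-probable nodes; the expected code length is the sum of the merged weights.
merge 5/69 + 5/69 → 10/69
merge 10/69 + 11/69 → 7/23
merge 13/69 + 16/69 → 29/69
merge 19/69 + 7/23 → 40/69
merge 29/69 + 40/69 → 1
L = 10/69 + 7/23 + 29/69 + 40/69 + 1 = 169/69 ≈ 2.449 bits/symbol.

2.449 bits/symbol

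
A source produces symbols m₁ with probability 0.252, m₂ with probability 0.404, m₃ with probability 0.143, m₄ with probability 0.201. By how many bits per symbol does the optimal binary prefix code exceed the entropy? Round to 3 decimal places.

Entropy H = −Σ p log₂ p ≈ 1.8959 bits.
Huffman merges: 143/1000+201/1000→43/125; 63/250+43/125→149/250; 101/250+149/250→1. L = 97/50 ≈ 1.9400.
L − H = 1.9400 − 1.8959 = 0.044 bits.

0.044 bits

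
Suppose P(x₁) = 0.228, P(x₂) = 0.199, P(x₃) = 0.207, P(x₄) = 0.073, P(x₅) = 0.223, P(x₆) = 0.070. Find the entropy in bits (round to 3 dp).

2.447 bits

H = −Σ pᵢ log₂ pᵢ.
−0.228·log₂(0.228) = 0.4863
−0.199·log₂(0.199) = 0.4635
−0.207·log₂(0.207) = 0.4704
−0.073·log₂(0.073) = 0.2756
−0.223·log₂(0.223) = 0.4828
−0.070·log₂(0.070) = 0.2686
Sum ≈ 2.4471 → 2.447 bits.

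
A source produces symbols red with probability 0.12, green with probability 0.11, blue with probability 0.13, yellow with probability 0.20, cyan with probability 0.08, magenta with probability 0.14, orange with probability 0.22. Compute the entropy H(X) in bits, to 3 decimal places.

H = −Σ pᵢ log₂ pᵢ.
−0.12·log₂(0.12) = 0.3671
−0.11·log₂(0.11) = 0.3503
−0.13·log₂(0.13) = 0.3826
−0.20·log₂(0.20) = 0.4644
−0.08·log₂(0.08) = 0.2915
−0.14·log₂(0.14) = 0.3971
−0.22·log₂(0.22) = 0.4806
Sum ≈ 2.7336 → 2.734 bits.

2.734 bits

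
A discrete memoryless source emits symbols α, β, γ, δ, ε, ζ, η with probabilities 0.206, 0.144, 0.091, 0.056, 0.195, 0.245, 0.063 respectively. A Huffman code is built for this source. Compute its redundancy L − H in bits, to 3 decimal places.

Entropy H = −Σ p log₂ p ≈ 2.6280 bits.
Huffman merges: 7/125+63/1000→119/1000; 91/1000+119/1000→21/100; 18/125+39/200→339/1000; 103/500+21/100→52/125; 49/200+339/1000→73/125; 52/125+73/125→1. L = 667/250 ≈ 2.6680.
L − H = 2.6680 − 2.6280 = 0.040 bits.

0.040 bits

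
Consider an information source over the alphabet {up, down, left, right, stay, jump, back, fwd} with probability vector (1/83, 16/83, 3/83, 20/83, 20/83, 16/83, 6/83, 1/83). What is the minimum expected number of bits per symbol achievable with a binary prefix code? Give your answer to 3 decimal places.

2.542 bits/symbol

Repeatedly combine the two least-probable nodes; the expected code length is the sum of the merged weights.
merge 1/83 + 1/83 → 2/83
merge 2/83 + 3/83 → 5/83
merge 5/83 + 6/83 → 11/83
merge 11/83 + 16/83 → 27/83
merge 16/83 + 20/83 → 36/83
merge 20/83 + 27/83 → 47/83
merge 36/83 + 47/83 → 1
L = 2/83 + 5/83 + 11/83 + 27/83 + 36/83 + 47/83 + 1 = 211/83 ≈ 2.542 bits/symbol.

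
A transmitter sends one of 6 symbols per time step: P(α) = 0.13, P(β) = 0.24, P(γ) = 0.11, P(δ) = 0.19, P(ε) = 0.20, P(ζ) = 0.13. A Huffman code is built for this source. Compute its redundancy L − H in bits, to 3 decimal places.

0.031 bits

Entropy H = −Σ p log₂ p ≈ 2.5293 bits.
Huffman merges: 11/100+13/100→6/25; 13/100+19/100→8/25; 1/5+6/25→11/25; 6/25+8/25→14/25; 11/25+14/25→1. L = 64/25 ≈ 2.5600.
L − H = 2.5600 − 2.5293 = 0.031 bits.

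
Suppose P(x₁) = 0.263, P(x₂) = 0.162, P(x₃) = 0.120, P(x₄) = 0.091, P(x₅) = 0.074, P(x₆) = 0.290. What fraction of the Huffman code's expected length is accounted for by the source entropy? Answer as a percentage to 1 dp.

Entropy H = −Σ p log₂ p ≈ 2.4098 bits.
Huffman merges: 37/500+91/1000→33/200; 3/25+81/500→141/500; 33/200+263/1000→107/250; 141/500+29/100→143/250; 107/250+143/250→1. L = 2447/1000 ≈ 2.4470.
Efficiency = H/L = 2.4098/2.4470 = 98.5%.

98.5%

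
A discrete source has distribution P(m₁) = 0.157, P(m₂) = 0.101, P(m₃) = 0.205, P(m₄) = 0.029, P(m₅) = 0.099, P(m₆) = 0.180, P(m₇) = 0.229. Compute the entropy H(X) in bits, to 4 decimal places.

H = −Σ pᵢ log₂ pᵢ.
−0.157·log₂(0.157) = 0.4194
−0.101·log₂(0.101) = 0.3341
−0.205·log₂(0.205) = 0.4687
−0.029·log₂(0.029) = 0.1481
−0.099·log₂(0.099) = 0.3303
−0.180·log₂(0.180) = 0.4453
−0.229·log₂(0.229) = 0.4870
Sum ≈ 2.6329 → 2.6329 bits.

2.6329 bits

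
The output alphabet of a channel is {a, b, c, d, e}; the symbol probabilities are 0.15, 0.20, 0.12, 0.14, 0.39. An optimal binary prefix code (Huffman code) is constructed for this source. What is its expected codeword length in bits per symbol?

2.22 bits/symbol

Repeatedly combine the two least-probable nodes; the expected code length is the sum of the merged weights.
merge 3/25 + 7/50 → 13/50
merge 3/20 + 1/5 → 7/20
merge 13/50 + 7/20 → 61/100
merge 39/100 + 61/100 → 1
L = 13/50 + 7/20 + 61/100 + 1 = 111/50 = 2.22 bits/symbol.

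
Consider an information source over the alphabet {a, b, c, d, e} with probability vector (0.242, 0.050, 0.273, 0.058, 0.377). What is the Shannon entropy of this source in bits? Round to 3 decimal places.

1.992 bits

H = −Σ pᵢ log₂ pᵢ.
−0.242·log₂(0.242) = 0.4954
−0.050·log₂(0.050) = 0.2161
−0.273·log₂(0.273) = 0.5113
−0.058·log₂(0.058) = 0.2383
−0.377·log₂(0.377) = 0.5306
Sum ≈ 1.9916 → 1.992 bits.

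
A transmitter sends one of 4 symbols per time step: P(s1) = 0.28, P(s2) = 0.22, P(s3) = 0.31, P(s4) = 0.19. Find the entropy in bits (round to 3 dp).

H = −Σ pᵢ log₂ pᵢ.
−0.28·log₂(0.28) = 0.5142
−0.22·log₂(0.22) = 0.4806
−0.31·log₂(0.31) = 0.5238
−0.19·log₂(0.19) = 0.4552
Sum ≈ 1.9738 → 1.974 bits.

1.974 bits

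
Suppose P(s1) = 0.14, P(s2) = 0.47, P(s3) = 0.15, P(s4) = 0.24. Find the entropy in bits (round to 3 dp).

H = −Σ pᵢ log₂ pᵢ.
−0.14·log₂(0.14) = 0.3971
−0.47·log₂(0.47) = 0.5120
−0.15·log₂(0.15) = 0.4105
−0.24·log₂(0.24) = 0.4941
Sum ≈ 1.8137 → 1.814 bits.

1.814 bits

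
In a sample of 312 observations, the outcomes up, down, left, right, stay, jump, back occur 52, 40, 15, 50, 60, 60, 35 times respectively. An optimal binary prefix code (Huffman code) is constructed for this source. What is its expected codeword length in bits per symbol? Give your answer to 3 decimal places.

2.776 bits/symbol

Probabilities are the counts divided by 312.
Repeatedly combine the two least-probable nodes; the expected code length is the sum of the merged weights.
merge 5/104 + 35/312 → 25/156
merge 5/39 + 25/156 → 15/52
merge 25/156 + 1/6 → 17/52
merge 5/26 + 5/26 → 5/13
merge 15/52 + 17/52 → 8/13
merge 5/13 + 8/13 → 1
L = 25/156 + 15/52 + 17/52 + 5/13 + 8/13 + 1 = 433/156 ≈ 2.776 bits/symbol.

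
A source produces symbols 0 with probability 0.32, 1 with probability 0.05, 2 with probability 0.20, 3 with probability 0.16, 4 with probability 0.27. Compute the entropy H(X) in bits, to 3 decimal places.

2.140 bits

H = −Σ pᵢ log₂ pᵢ.
−0.32·log₂(0.32) = 0.5260
−0.05·log₂(0.05) = 0.2161
−0.20·log₂(0.20) = 0.4644
−0.16·log₂(0.16) = 0.4230
−0.27·log₂(0.27) = 0.5100
Sum ≈ 2.1396 → 2.140 bits.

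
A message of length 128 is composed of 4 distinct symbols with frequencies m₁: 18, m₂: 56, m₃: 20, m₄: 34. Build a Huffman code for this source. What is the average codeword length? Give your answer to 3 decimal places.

1.859 bits/symbol

Probabilities are the counts divided by 128.
Repeatedly combine the two least-probable nodes; the expected code length is the sum of the merged weights.
merge 9/64 + 5/32 → 19/64
merge 17/64 + 19/64 → 9/16
merge 7/16 + 9/16 → 1
L = 19/64 + 9/16 + 1 = 119/64 ≈ 1.859 bits/symbol.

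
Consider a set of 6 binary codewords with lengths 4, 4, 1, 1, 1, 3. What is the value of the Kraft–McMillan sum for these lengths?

1.75

With common denominator 2^4 = 16: Σ 2^(−ℓᵢ) = 1/16 + 1/16 + 8/16 + 8/16 + 8/16 + 2/16 = 28/16 = 1.75.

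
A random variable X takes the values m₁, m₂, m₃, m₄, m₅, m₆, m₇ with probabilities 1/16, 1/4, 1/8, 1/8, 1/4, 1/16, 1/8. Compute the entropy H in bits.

Each probability is a power of 1/2, so log₂(1/p) is an integer.
H = Σ p·log₂(1/p) = 1/16·4 + 1/4·2 + 1/8·3 + 1/8·3 + 1/4·2 + 1/16·4 + 1/8·3 = 2.625 bits.

2.625 bits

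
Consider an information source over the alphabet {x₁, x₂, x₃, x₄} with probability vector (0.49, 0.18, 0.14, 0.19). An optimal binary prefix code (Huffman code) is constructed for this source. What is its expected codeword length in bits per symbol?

Repeatedly combine the two least-probable nodes; the expected code length is the sum of the merged weights.
merge 7/50 + 9/50 → 8/25
merge 19/100 + 8/25 → 51/100
merge 49/100 + 51/100 → 1
L = 8/25 + 51/100 + 1 = 183/100 = 1.83 bits/symbol.

1.83 bits/symbol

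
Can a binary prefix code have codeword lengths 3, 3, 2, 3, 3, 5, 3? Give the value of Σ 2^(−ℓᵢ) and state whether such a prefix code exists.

0.90625; yes

With common denominator 2^5 = 32: Σ 2^(−ℓᵢ) = 4/32 + 4/32 + 8/32 + 4/32 + 4/32 + 1/32 + 4/32 = 29/32 = 0.90625.
Kraft's inequality requires Σ ≤ 1; here Σ = 0.90625 ≤ 1, so such a prefix code exists.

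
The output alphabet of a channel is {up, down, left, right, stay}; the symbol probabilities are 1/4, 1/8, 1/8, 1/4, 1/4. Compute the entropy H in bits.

2.25 bits

Each probability is a power of 1/2, so log₂(1/p) is an integer.
H = Σ p·log₂(1/p) = 1/4·2 + 1/8·3 + 1/8·3 + 1/4·2 + 1/4·2 = 2.25 bits.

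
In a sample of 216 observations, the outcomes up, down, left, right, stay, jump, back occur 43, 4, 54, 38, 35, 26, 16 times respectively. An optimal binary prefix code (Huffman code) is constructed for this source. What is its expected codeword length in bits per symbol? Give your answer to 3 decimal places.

Probabilities are the counts divided by 216.
Repeatedly combine the two least-probable nodes; the expected code length is the sum of the merged weights.
merge 1/54 + 2/27 → 5/54
merge 5/54 + 13/108 → 23/108
merge 35/216 + 19/108 → 73/216
merge 43/216 + 23/108 → 89/216
merge 1/4 + 73/216 → 127/216
merge 89/216 + 127/216 → 1
L = 5/54 + 23/108 + 73/216 + 89/216 + 127/216 + 1 = 571/216 ≈ 2.644 bits/symbol.

2.644 bits/symbol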